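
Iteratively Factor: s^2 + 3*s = (s)*(s + 3)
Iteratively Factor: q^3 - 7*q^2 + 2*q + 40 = (q - 4)*(q^2 - 3*q - 10) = (q - 4)*(q + 2)*(q - 5)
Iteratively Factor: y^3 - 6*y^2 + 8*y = (y - 2)*(y^2 - 4*y) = (y - 4)*(y - 2)*(y)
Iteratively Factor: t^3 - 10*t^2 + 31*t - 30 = (t - 3)*(t^2 - 7*t + 10) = (t - 5)*(t - 3)*(t - 2)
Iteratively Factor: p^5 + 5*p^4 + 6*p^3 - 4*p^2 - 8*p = (p + 2)*(p^4 + 3*p^3 - 4*p) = (p + 2)^2*(p^3 + p^2 - 2*p) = (p + 2)^3*(p^2 - p) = p*(p + 2)^3*(p - 1)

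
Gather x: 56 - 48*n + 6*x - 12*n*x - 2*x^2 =-48*n - 2*x^2 + x*(6 - 12*n) + 56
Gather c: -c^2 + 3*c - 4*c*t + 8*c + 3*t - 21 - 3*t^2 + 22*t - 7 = -c^2 + c*(11 - 4*t) - 3*t^2 + 25*t - 28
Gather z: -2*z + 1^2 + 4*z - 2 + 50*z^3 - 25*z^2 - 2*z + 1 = 50*z^3 - 25*z^2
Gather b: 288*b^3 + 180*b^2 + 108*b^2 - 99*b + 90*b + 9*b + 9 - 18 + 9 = 288*b^3 + 288*b^2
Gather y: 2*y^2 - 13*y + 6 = 2*y^2 - 13*y + 6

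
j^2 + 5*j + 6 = (j + 2)*(j + 3)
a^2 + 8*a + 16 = (a + 4)^2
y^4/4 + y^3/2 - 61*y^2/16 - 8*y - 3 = (y/4 + 1)*(y - 4)*(y + 1/2)*(y + 3/2)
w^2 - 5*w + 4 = (w - 4)*(w - 1)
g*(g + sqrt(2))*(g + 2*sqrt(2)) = g^3 + 3*sqrt(2)*g^2 + 4*g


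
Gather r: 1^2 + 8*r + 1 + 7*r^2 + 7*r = 7*r^2 + 15*r + 2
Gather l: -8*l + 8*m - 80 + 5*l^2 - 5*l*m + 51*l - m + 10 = 5*l^2 + l*(43 - 5*m) + 7*m - 70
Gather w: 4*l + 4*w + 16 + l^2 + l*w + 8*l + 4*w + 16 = l^2 + 12*l + w*(l + 8) + 32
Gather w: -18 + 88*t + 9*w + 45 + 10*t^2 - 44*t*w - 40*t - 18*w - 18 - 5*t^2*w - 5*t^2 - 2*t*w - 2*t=5*t^2 + 46*t + w*(-5*t^2 - 46*t - 9) + 9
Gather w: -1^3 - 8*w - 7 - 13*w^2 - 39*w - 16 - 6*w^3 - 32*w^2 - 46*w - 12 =-6*w^3 - 45*w^2 - 93*w - 36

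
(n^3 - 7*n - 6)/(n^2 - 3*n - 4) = (n^2 - n - 6)/(n - 4)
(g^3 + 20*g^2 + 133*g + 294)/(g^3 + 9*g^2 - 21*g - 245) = (g + 6)/(g - 5)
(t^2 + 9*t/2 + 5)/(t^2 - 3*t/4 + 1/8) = 4*(2*t^2 + 9*t + 10)/(8*t^2 - 6*t + 1)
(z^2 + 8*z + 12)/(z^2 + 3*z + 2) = (z + 6)/(z + 1)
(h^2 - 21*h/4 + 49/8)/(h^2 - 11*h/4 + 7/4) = (h - 7/2)/(h - 1)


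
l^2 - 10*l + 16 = (l - 8)*(l - 2)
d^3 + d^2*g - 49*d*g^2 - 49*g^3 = (d - 7*g)*(d + g)*(d + 7*g)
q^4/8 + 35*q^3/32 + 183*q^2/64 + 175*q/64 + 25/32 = (q/4 + 1/2)*(q/2 + 1/4)*(q + 5/4)*(q + 5)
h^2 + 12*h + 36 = (h + 6)^2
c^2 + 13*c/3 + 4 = (c + 4/3)*(c + 3)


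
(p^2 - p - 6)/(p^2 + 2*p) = (p - 3)/p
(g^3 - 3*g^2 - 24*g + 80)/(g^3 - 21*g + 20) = (g - 4)/(g - 1)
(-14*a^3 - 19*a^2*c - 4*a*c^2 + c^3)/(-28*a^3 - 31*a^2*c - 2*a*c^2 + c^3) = (2*a + c)/(4*a + c)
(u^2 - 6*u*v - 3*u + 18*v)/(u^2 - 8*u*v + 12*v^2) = (u - 3)/(u - 2*v)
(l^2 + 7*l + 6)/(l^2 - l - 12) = (l^2 + 7*l + 6)/(l^2 - l - 12)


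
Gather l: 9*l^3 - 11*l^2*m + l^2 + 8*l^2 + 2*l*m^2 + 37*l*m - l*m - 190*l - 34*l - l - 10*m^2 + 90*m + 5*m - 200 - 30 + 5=9*l^3 + l^2*(9 - 11*m) + l*(2*m^2 + 36*m - 225) - 10*m^2 + 95*m - 225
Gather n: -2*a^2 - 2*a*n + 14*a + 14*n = -2*a^2 + 14*a + n*(14 - 2*a)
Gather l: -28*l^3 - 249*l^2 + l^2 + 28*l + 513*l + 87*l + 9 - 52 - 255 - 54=-28*l^3 - 248*l^2 + 628*l - 352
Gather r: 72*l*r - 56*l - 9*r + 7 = -56*l + r*(72*l - 9) + 7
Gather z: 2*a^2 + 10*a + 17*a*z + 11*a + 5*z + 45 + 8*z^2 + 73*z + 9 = 2*a^2 + 21*a + 8*z^2 + z*(17*a + 78) + 54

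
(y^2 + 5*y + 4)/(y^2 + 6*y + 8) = (y + 1)/(y + 2)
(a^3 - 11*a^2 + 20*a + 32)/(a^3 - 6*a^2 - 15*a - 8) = (a - 4)/(a + 1)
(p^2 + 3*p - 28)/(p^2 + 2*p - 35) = (p - 4)/(p - 5)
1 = 1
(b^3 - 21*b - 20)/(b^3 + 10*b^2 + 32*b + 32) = (b^2 - 4*b - 5)/(b^2 + 6*b + 8)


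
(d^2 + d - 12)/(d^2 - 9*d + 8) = (d^2 + d - 12)/(d^2 - 9*d + 8)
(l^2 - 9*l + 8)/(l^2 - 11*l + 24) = (l - 1)/(l - 3)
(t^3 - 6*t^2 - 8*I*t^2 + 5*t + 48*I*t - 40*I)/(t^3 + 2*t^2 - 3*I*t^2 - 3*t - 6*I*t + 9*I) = (t^2 - t*(5 + 8*I) + 40*I)/(t^2 + 3*t*(1 - I) - 9*I)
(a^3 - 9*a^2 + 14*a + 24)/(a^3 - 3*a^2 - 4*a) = (a - 6)/a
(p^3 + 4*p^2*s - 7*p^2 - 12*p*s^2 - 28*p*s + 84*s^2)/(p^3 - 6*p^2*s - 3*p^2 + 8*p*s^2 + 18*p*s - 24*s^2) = (p^2 + 6*p*s - 7*p - 42*s)/(p^2 - 4*p*s - 3*p + 12*s)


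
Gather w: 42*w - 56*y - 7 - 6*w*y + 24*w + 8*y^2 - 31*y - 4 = w*(66 - 6*y) + 8*y^2 - 87*y - 11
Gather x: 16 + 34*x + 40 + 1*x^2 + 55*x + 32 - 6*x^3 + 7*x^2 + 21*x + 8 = -6*x^3 + 8*x^2 + 110*x + 96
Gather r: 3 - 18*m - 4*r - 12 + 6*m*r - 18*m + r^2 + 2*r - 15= -36*m + r^2 + r*(6*m - 2) - 24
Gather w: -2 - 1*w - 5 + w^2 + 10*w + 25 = w^2 + 9*w + 18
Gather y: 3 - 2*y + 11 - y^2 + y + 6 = -y^2 - y + 20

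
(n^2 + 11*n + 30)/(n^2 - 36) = (n + 5)/(n - 6)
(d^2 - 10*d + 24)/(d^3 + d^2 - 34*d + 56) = (d - 6)/(d^2 + 5*d - 14)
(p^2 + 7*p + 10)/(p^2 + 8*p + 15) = (p + 2)/(p + 3)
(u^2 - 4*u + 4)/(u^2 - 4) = (u - 2)/(u + 2)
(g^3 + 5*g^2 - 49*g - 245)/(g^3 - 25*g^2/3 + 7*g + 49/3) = 3*(g^2 + 12*g + 35)/(3*g^2 - 4*g - 7)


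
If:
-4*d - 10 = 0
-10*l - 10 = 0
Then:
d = -5/2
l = -1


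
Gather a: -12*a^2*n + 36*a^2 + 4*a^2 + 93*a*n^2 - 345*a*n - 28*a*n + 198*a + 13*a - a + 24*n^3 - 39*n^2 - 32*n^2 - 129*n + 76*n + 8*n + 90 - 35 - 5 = a^2*(40 - 12*n) + a*(93*n^2 - 373*n + 210) + 24*n^3 - 71*n^2 - 45*n + 50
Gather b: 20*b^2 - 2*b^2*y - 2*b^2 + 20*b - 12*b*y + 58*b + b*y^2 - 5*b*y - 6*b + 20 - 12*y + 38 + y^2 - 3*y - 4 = b^2*(18 - 2*y) + b*(y^2 - 17*y + 72) + y^2 - 15*y + 54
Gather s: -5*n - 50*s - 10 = -5*n - 50*s - 10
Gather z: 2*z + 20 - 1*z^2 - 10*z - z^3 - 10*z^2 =-z^3 - 11*z^2 - 8*z + 20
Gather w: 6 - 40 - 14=-48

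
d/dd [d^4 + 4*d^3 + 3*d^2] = 2*d*(2*d^2 + 6*d + 3)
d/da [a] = 1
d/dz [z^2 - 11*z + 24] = 2*z - 11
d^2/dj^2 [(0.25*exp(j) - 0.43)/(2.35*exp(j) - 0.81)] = (-1.8988*exp(j) - 0.65448)*exp(j)/(12.977875*exp(3*j) - 13.419675*exp(2*j) + 4.625505*exp(j) - 0.531441)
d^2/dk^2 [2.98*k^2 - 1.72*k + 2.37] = 5.96000000000000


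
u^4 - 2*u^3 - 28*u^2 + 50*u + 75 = (u - 5)*(u - 3)*(u + 1)*(u + 5)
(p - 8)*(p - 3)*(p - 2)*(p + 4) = p^4 - 9*p^3 - 6*p^2 + 136*p - 192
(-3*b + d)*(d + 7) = -3*b*d - 21*b + d^2 + 7*d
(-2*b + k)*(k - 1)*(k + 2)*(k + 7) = -2*b*k^3 - 16*b*k^2 - 10*b*k + 28*b + k^4 + 8*k^3 + 5*k^2 - 14*k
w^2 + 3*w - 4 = (w - 1)*(w + 4)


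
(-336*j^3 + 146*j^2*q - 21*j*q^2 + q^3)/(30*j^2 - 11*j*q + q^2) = (56*j^2 - 15*j*q + q^2)/(-5*j + q)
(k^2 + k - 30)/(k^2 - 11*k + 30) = (k + 6)/(k - 6)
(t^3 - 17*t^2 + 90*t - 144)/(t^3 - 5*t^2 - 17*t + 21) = (t^3 - 17*t^2 + 90*t - 144)/(t^3 - 5*t^2 - 17*t + 21)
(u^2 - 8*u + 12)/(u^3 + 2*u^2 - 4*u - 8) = (u - 6)/(u^2 + 4*u + 4)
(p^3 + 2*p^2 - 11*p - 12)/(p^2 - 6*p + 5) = (p^3 + 2*p^2 - 11*p - 12)/(p^2 - 6*p + 5)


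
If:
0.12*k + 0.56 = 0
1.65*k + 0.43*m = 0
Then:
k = -4.67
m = 17.91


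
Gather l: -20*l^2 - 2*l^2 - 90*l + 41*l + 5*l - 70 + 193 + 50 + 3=-22*l^2 - 44*l + 176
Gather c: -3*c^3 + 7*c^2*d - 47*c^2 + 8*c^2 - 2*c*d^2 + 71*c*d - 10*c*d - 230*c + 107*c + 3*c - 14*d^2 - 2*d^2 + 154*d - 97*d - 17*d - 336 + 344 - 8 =-3*c^3 + c^2*(7*d - 39) + c*(-2*d^2 + 61*d - 120) - 16*d^2 + 40*d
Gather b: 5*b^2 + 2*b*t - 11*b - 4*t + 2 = 5*b^2 + b*(2*t - 11) - 4*t + 2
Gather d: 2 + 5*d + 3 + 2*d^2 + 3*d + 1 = 2*d^2 + 8*d + 6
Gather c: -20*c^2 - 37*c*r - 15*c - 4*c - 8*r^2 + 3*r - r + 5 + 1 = -20*c^2 + c*(-37*r - 19) - 8*r^2 + 2*r + 6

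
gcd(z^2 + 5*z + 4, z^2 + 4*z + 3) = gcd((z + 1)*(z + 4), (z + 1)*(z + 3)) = z + 1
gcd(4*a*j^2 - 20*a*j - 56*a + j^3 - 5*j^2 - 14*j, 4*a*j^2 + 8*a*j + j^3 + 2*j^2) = 4*a*j + 8*a + j^2 + 2*j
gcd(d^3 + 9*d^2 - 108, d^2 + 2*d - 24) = d + 6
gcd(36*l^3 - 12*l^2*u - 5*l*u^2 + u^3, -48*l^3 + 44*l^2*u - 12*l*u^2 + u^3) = 12*l^2 - 8*l*u + u^2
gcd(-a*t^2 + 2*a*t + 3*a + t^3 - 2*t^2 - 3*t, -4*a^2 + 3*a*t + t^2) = -a + t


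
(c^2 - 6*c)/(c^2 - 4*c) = (c - 6)/(c - 4)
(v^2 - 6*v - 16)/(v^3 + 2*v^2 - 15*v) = (v^2 - 6*v - 16)/(v*(v^2 + 2*v - 15))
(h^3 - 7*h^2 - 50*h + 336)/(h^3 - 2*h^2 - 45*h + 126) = (h - 8)/(h - 3)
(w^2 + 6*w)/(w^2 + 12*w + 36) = w/(w + 6)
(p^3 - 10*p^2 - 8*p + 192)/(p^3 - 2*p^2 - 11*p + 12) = (p^3 - 10*p^2 - 8*p + 192)/(p^3 - 2*p^2 - 11*p + 12)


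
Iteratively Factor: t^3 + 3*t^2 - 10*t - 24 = (t - 3)*(t^2 + 6*t + 8) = (t - 3)*(t + 2)*(t + 4)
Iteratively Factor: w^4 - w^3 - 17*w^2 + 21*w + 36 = (w - 3)*(w^3 + 2*w^2 - 11*w - 12) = (w - 3)*(w + 1)*(w^2 + w - 12) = (w - 3)*(w + 1)*(w + 4)*(w - 3)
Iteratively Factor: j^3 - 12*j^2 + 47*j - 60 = (j - 5)*(j^2 - 7*j + 12) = (j - 5)*(j - 4)*(j - 3)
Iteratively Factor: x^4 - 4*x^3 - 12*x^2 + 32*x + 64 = (x + 2)*(x^3 - 6*x^2 + 32) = (x - 4)*(x + 2)*(x^2 - 2*x - 8) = (x - 4)^2*(x + 2)*(x + 2)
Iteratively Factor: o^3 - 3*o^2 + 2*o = (o - 2)*(o^2 - o) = o*(o - 2)*(o - 1)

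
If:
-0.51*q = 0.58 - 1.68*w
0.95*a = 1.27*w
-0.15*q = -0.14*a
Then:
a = 0.74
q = 0.69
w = 0.56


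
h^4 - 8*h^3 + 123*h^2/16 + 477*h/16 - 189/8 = (h - 6)*(h - 3)*(h - 3/4)*(h + 7/4)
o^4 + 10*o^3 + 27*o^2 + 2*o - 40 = (o - 1)*(o + 2)*(o + 4)*(o + 5)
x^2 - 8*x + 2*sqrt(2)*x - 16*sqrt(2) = (x - 8)*(x + 2*sqrt(2))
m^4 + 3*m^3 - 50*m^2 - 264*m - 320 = (m - 8)*(m + 2)*(m + 4)*(m + 5)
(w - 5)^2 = w^2 - 10*w + 25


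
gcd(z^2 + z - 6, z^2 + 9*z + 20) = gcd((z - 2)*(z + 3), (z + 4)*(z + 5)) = 1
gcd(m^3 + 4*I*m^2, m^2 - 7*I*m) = m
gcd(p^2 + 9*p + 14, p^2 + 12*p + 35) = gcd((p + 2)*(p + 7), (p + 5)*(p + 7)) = p + 7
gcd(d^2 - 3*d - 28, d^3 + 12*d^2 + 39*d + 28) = d + 4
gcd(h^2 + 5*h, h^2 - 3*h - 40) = h + 5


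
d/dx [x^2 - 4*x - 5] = 2*x - 4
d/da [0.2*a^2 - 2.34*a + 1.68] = 0.4*a - 2.34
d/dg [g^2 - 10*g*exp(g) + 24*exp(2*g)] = -10*g*exp(g) + 2*g + 48*exp(2*g) - 10*exp(g)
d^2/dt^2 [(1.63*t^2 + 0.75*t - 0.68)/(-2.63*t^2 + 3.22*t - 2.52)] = (-37.982986*t^3 + 93.0388799999999*t^2 - 4.727688*t - 27.786416)/(18.191447*t^6 - 66.817254*t^5 + 134.09844*t^4 - 161.43148*t^3 + 128.48976*t^2 - 61.344864*t + 16.003008)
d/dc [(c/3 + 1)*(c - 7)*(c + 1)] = c^2 - 2*c - 25/3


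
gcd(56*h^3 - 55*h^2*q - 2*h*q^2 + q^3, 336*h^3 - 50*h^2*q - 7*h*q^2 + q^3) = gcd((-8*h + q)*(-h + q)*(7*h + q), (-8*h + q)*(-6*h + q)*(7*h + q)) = -56*h^2 - h*q + q^2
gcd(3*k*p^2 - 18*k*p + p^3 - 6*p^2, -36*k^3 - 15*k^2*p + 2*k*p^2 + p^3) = 3*k + p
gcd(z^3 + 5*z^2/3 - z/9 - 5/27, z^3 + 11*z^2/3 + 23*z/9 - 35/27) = z^2 + 4*z/3 - 5/9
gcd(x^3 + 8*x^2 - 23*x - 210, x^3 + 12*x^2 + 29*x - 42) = x^2 + 13*x + 42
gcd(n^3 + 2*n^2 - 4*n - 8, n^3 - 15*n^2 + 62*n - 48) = 1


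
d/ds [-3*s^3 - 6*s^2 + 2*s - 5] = -9*s^2 - 12*s + 2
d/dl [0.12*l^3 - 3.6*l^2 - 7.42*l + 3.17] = 0.36*l^2 - 7.2*l - 7.42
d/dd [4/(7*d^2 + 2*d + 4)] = 8*(-7*d - 1)/(7*d^2 + 2*d + 4)^2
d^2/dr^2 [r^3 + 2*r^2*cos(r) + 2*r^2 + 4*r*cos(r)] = -2*r^2*cos(r) - 8*r*sin(r) - 4*r*cos(r) + 6*r - 8*sin(r) + 4*cos(r) + 4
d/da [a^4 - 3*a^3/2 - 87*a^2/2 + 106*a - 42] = 4*a^3 - 9*a^2/2 - 87*a + 106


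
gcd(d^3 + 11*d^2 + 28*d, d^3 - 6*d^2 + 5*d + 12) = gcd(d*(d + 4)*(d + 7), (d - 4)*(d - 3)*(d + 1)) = 1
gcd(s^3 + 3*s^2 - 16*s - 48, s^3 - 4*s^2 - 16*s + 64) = s^2 - 16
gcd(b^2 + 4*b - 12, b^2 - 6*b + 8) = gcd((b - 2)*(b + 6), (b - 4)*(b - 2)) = b - 2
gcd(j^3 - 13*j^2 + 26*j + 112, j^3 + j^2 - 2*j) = j + 2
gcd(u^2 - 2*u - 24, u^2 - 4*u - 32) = u + 4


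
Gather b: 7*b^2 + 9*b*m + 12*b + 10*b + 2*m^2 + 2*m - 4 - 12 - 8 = 7*b^2 + b*(9*m + 22) + 2*m^2 + 2*m - 24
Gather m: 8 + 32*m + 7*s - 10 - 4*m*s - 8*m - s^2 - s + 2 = m*(24 - 4*s) - s^2 + 6*s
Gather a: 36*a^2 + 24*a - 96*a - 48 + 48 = 36*a^2 - 72*a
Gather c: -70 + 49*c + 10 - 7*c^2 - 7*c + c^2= -6*c^2 + 42*c - 60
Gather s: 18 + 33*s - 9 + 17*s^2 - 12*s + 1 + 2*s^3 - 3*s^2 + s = 2*s^3 + 14*s^2 + 22*s + 10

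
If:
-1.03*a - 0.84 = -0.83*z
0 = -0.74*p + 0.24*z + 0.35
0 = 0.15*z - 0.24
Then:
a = 0.47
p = 0.99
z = 1.60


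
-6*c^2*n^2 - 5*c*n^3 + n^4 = n^2*(-6*c + n)*(c + n)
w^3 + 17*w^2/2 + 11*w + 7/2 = (w + 1/2)*(w + 1)*(w + 7)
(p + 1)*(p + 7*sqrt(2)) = p^2 + p + 7*sqrt(2)*p + 7*sqrt(2)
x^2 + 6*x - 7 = (x - 1)*(x + 7)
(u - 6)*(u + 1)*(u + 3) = u^3 - 2*u^2 - 21*u - 18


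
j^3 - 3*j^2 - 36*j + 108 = (j - 6)*(j - 3)*(j + 6)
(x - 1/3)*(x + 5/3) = x^2 + 4*x/3 - 5/9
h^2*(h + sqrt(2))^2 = h^4 + 2*sqrt(2)*h^3 + 2*h^2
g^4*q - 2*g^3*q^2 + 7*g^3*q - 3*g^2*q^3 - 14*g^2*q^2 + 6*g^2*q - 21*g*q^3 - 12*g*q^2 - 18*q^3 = (g + 6)*(g - 3*q)*(g + q)*(g*q + q)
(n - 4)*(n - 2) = n^2 - 6*n + 8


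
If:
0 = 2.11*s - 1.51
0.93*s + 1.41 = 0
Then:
No Solution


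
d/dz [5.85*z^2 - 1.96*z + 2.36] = 11.7*z - 1.96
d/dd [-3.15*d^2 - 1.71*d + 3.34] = -6.3*d - 1.71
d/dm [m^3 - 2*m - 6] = 3*m^2 - 2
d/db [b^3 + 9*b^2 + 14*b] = 3*b^2 + 18*b + 14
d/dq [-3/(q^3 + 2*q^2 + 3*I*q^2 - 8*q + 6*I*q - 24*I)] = 3*(3*q^2 + 4*q + 6*I*q - 8 + 6*I)/(q^3 + 2*q^2 + 3*I*q^2 - 8*q + 6*I*q - 24*I)^2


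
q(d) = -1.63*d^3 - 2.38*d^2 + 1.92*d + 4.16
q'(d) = -4.89*d^2 - 4.76*d + 1.92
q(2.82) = -45.91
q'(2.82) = -50.39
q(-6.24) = 295.55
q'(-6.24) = -158.78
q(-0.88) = 1.74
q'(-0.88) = 2.32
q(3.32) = -75.35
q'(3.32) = -67.78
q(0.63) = 4.02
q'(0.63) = -3.02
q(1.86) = -10.99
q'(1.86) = -23.85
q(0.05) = 4.25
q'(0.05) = 1.67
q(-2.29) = 6.86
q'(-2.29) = -12.82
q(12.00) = -3132.16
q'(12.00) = -759.36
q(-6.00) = 259.04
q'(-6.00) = -145.56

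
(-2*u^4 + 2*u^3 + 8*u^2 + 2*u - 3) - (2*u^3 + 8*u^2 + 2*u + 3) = -2*u^4 - 6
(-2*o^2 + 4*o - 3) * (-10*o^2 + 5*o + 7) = 20*o^4 - 50*o^3 + 36*o^2 + 13*o - 21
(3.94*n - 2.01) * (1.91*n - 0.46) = 7.5254*n^2 - 5.6515*n + 0.9246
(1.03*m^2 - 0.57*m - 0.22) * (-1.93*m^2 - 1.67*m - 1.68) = -1.9879*m^4 - 0.62*m^3 - 0.3539*m^2 + 1.325*m + 0.3696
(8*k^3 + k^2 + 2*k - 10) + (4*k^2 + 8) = 8*k^3 + 5*k^2 + 2*k - 2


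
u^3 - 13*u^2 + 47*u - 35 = (u - 7)*(u - 5)*(u - 1)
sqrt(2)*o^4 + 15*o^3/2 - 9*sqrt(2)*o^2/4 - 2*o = o*(o - sqrt(2)/2)*(o + 4*sqrt(2))*(sqrt(2)*o + 1/2)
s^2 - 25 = (s - 5)*(s + 5)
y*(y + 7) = y^2 + 7*y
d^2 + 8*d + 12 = (d + 2)*(d + 6)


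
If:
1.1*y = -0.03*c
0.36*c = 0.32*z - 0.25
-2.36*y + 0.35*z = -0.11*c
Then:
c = -0.48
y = 0.01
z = 0.24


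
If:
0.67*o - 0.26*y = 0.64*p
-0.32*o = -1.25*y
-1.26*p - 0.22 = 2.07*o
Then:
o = -0.07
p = -0.06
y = -0.02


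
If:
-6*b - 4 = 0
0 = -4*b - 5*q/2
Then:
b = -2/3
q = 16/15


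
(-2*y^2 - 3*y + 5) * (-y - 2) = 2*y^3 + 7*y^2 + y - 10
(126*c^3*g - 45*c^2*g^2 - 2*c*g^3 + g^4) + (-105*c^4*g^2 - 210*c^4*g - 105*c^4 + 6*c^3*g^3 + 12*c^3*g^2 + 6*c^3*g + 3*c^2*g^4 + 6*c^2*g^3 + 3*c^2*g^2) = -105*c^4*g^2 - 210*c^4*g - 105*c^4 + 6*c^3*g^3 + 12*c^3*g^2 + 132*c^3*g + 3*c^2*g^4 + 6*c^2*g^3 - 42*c^2*g^2 - 2*c*g^3 + g^4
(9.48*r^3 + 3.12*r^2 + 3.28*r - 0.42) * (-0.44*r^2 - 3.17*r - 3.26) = -4.1712*r^5 - 31.4244*r^4 - 42.2384*r^3 - 20.384*r^2 - 9.3614*r + 1.3692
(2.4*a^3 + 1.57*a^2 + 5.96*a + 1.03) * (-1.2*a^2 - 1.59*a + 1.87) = -2.88*a^5 - 5.7*a^4 - 5.1603*a^3 - 7.7765*a^2 + 9.5075*a + 1.9261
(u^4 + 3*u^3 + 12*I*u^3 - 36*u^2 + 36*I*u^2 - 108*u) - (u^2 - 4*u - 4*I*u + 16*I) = u^4 + 3*u^3 + 12*I*u^3 - 37*u^2 + 36*I*u^2 - 104*u + 4*I*u - 16*I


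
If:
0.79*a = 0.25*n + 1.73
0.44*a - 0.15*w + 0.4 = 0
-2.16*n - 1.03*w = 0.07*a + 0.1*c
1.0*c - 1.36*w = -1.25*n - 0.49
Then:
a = 1.11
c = 11.83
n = -3.41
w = 5.93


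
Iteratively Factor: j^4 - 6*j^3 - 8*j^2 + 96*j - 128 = (j + 4)*(j^3 - 10*j^2 + 32*j - 32) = (j - 4)*(j + 4)*(j^2 - 6*j + 8) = (j - 4)^2*(j + 4)*(j - 2)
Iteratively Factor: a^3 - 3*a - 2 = (a + 1)*(a^2 - a - 2) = (a - 2)*(a + 1)*(a + 1)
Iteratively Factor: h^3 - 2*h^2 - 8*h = (h - 4)*(h^2 + 2*h) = (h - 4)*(h + 2)*(h)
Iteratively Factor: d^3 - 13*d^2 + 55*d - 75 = (d - 5)*(d^2 - 8*d + 15) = (d - 5)^2*(d - 3)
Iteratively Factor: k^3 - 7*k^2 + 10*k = (k - 5)*(k^2 - 2*k) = (k - 5)*(k - 2)*(k)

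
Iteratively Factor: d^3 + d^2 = (d)*(d^2 + d) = d^2*(d + 1)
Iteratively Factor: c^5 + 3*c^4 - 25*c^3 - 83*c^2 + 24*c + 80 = (c - 5)*(c^4 + 8*c^3 + 15*c^2 - 8*c - 16) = (c - 5)*(c + 1)*(c^3 + 7*c^2 + 8*c - 16) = (c - 5)*(c - 1)*(c + 1)*(c^2 + 8*c + 16) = (c - 5)*(c - 1)*(c + 1)*(c + 4)*(c + 4)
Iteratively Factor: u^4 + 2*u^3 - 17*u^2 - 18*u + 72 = (u - 2)*(u^3 + 4*u^2 - 9*u - 36) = (u - 2)*(u + 4)*(u^2 - 9) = (u - 2)*(u + 3)*(u + 4)*(u - 3)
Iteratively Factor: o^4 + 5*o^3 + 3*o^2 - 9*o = (o - 1)*(o^3 + 6*o^2 + 9*o) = o*(o - 1)*(o^2 + 6*o + 9) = o*(o - 1)*(o + 3)*(o + 3)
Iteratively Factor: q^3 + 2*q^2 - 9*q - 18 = (q + 3)*(q^2 - q - 6) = (q - 3)*(q + 3)*(q + 2)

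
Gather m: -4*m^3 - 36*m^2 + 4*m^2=-4*m^3 - 32*m^2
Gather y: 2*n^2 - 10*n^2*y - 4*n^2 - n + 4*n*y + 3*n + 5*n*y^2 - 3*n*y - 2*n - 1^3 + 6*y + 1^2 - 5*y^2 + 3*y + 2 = -2*n^2 + y^2*(5*n - 5) + y*(-10*n^2 + n + 9) + 2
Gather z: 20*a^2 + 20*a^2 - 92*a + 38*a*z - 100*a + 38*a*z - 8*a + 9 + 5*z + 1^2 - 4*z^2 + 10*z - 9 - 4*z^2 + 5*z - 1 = 40*a^2 - 200*a - 8*z^2 + z*(76*a + 20)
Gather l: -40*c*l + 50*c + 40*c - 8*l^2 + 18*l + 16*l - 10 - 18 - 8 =90*c - 8*l^2 + l*(34 - 40*c) - 36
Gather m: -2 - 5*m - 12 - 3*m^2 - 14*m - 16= -3*m^2 - 19*m - 30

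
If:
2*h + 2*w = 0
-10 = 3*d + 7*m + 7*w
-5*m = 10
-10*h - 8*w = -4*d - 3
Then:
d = -29/22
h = -25/22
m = -2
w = 25/22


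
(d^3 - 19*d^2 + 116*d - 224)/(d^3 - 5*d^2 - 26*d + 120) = (d^2 - 15*d + 56)/(d^2 - d - 30)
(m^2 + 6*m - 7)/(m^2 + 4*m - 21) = (m - 1)/(m - 3)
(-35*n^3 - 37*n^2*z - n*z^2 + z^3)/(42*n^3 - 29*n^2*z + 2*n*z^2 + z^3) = (-35*n^3 - 37*n^2*z - n*z^2 + z^3)/(42*n^3 - 29*n^2*z + 2*n*z^2 + z^3)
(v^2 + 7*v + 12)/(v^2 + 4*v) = (v + 3)/v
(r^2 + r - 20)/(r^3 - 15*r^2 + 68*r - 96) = (r + 5)/(r^2 - 11*r + 24)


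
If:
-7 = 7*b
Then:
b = -1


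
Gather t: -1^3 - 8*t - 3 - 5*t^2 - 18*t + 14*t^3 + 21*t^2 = 14*t^3 + 16*t^2 - 26*t - 4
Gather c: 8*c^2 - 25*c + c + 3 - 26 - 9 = 8*c^2 - 24*c - 32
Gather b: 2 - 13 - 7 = -18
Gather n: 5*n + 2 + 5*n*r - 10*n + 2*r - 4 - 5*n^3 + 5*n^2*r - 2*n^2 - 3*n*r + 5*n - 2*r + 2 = -5*n^3 + n^2*(5*r - 2) + 2*n*r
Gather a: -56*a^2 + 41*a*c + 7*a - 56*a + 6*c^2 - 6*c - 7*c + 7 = -56*a^2 + a*(41*c - 49) + 6*c^2 - 13*c + 7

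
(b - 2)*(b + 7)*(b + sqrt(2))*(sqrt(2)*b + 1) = sqrt(2)*b^4 + 3*b^3 + 5*sqrt(2)*b^3 - 13*sqrt(2)*b^2 + 15*b^2 - 42*b + 5*sqrt(2)*b - 14*sqrt(2)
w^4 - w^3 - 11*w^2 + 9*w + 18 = (w - 3)*(w - 2)*(w + 1)*(w + 3)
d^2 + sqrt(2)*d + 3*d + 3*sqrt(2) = (d + 3)*(d + sqrt(2))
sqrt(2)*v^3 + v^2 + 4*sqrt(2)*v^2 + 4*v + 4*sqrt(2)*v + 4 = (v + 2)^2*(sqrt(2)*v + 1)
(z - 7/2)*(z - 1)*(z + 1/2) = z^3 - 4*z^2 + 5*z/4 + 7/4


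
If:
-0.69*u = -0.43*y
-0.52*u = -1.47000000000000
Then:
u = 2.83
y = 4.54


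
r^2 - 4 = (r - 2)*(r + 2)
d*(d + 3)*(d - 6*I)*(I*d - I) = I*d^4 + 6*d^3 + 2*I*d^3 + 12*d^2 - 3*I*d^2 - 18*d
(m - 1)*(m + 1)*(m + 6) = m^3 + 6*m^2 - m - 6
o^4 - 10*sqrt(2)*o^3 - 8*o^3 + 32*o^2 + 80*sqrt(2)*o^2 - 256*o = o*(o - 8)*(o - 8*sqrt(2))*(o - 2*sqrt(2))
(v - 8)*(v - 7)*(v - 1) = v^3 - 16*v^2 + 71*v - 56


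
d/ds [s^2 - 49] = 2*s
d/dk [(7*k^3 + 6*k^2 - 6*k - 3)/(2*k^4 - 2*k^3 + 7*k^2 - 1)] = (-14*k^6 - 24*k^5 + 97*k^4 + 3*k^2 + 30*k + 6)/(4*k^8 - 8*k^7 + 32*k^6 - 28*k^5 + 45*k^4 + 4*k^3 - 14*k^2 + 1)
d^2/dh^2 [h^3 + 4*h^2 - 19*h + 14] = 6*h + 8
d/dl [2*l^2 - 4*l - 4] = 4*l - 4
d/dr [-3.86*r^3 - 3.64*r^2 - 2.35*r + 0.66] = -11.58*r^2 - 7.28*r - 2.35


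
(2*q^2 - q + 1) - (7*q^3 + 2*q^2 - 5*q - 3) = -7*q^3 + 4*q + 4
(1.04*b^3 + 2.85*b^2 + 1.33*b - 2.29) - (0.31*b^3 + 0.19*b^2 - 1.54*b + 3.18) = 0.73*b^3 + 2.66*b^2 + 2.87*b - 5.47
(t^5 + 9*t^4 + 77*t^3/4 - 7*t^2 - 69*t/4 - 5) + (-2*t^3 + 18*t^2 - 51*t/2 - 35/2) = t^5 + 9*t^4 + 69*t^3/4 + 11*t^2 - 171*t/4 - 45/2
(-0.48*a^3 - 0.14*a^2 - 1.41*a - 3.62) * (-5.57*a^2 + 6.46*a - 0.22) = 2.6736*a^5 - 2.321*a^4 + 7.0549*a^3 + 11.0856*a^2 - 23.075*a + 0.7964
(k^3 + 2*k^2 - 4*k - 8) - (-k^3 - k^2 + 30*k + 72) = 2*k^3 + 3*k^2 - 34*k - 80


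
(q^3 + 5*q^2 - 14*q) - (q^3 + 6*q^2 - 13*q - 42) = -q^2 - q + 42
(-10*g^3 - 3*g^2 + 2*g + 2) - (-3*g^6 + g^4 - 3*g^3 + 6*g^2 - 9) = 3*g^6 - g^4 - 7*g^3 - 9*g^2 + 2*g + 11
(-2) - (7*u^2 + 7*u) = -7*u^2 - 7*u - 2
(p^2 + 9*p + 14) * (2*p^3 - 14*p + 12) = 2*p^5 + 18*p^4 + 14*p^3 - 114*p^2 - 88*p + 168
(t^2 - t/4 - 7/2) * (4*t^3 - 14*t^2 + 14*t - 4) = 4*t^5 - 15*t^4 + 7*t^3/2 + 83*t^2/2 - 48*t + 14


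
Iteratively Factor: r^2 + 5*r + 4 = (r + 1)*(r + 4)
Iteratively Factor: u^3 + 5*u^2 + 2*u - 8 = (u + 4)*(u^2 + u - 2) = (u + 2)*(u + 4)*(u - 1)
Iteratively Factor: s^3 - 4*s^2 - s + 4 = (s - 1)*(s^2 - 3*s - 4) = (s - 4)*(s - 1)*(s + 1)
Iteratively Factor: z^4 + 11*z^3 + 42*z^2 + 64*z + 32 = (z + 2)*(z^3 + 9*z^2 + 24*z + 16) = (z + 2)*(z + 4)*(z^2 + 5*z + 4) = (z + 1)*(z + 2)*(z + 4)*(z + 4)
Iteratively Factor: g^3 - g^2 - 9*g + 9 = (g - 3)*(g^2 + 2*g - 3) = (g - 3)*(g - 1)*(g + 3)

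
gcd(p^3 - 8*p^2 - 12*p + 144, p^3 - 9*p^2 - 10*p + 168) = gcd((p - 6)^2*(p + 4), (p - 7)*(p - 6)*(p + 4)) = p^2 - 2*p - 24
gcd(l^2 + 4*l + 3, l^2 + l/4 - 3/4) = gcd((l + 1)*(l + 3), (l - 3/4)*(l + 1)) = l + 1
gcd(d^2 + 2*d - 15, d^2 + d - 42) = 1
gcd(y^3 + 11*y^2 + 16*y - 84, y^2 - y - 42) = y + 6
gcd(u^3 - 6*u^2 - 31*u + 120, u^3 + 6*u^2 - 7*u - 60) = u^2 + 2*u - 15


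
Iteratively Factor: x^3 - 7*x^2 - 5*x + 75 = (x - 5)*(x^2 - 2*x - 15) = (x - 5)*(x + 3)*(x - 5)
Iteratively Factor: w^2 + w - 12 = (w + 4)*(w - 3)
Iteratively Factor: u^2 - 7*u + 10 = (u - 5)*(u - 2)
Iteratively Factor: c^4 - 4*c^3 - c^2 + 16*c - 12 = (c - 2)*(c^3 - 2*c^2 - 5*c + 6) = (c - 3)*(c - 2)*(c^2 + c - 2) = (c - 3)*(c - 2)*(c - 1)*(c + 2)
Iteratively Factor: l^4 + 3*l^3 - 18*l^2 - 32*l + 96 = (l - 2)*(l^3 + 5*l^2 - 8*l - 48) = (l - 3)*(l - 2)*(l^2 + 8*l + 16) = (l - 3)*(l - 2)*(l + 4)*(l + 4)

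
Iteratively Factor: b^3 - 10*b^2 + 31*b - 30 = (b - 2)*(b^2 - 8*b + 15) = (b - 5)*(b - 2)*(b - 3)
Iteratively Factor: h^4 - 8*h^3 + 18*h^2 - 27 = (h - 3)*(h^3 - 5*h^2 + 3*h + 9) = (h - 3)^2*(h^2 - 2*h - 3) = (h - 3)^3*(h + 1)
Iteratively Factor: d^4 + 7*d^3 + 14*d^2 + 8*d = (d + 2)*(d^3 + 5*d^2 + 4*d) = d*(d + 2)*(d^2 + 5*d + 4) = d*(d + 1)*(d + 2)*(d + 4)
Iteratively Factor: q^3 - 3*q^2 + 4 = (q + 1)*(q^2 - 4*q + 4) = (q - 2)*(q + 1)*(q - 2)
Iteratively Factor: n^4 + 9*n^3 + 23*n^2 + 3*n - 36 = (n + 3)*(n^3 + 6*n^2 + 5*n - 12) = (n + 3)^2*(n^2 + 3*n - 4) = (n + 3)^2*(n + 4)*(n - 1)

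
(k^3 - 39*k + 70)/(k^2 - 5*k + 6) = (k^2 + 2*k - 35)/(k - 3)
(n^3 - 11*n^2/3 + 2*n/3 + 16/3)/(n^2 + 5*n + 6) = (3*n^3 - 11*n^2 + 2*n + 16)/(3*(n^2 + 5*n + 6))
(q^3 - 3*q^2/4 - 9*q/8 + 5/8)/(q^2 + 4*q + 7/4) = (8*q^3 - 6*q^2 - 9*q + 5)/(2*(4*q^2 + 16*q + 7))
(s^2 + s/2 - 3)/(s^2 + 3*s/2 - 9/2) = (s + 2)/(s + 3)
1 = 1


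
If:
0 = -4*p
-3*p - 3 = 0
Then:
No Solution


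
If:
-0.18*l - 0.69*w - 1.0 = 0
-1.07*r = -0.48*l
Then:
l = -3.83333333333333*w - 5.55555555555556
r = -1.7196261682243*w - 2.49221183800623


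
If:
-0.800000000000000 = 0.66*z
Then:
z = -1.21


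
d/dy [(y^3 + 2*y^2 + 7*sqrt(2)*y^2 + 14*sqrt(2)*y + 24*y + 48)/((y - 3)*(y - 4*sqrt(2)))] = (y^4 - 8*sqrt(2)*y^3 - 6*y^3 - 86*y^2 - 7*sqrt(2)*y^2 + 48*sqrt(2)*y + 240*y + 480 + 480*sqrt(2))/(y^4 - 8*sqrt(2)*y^3 - 6*y^3 + 41*y^2 + 48*sqrt(2)*y^2 - 192*y - 72*sqrt(2)*y + 288)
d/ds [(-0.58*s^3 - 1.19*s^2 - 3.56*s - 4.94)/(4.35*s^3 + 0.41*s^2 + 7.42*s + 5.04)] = (8.88178419700125e-16*s^5 + 4.9387*s^4 + 22.3648*s^3 + 48.3272*s^2 - 7.9444*s + 18.7124)/(18.9225*s^6 + 3.567*s^5 + 64.7221*s^4 + 49.9324*s^3 + 59.1892*s^2 + 74.7936*s + 25.4016)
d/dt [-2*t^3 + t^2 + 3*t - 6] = -6*t^2 + 2*t + 3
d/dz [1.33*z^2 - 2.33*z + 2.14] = 2.66*z - 2.33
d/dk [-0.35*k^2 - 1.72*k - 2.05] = -0.7*k - 1.72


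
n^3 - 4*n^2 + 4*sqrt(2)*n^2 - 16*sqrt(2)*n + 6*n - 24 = (n - 4)*(n + sqrt(2))*(n + 3*sqrt(2))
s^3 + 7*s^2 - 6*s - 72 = (s - 3)*(s + 4)*(s + 6)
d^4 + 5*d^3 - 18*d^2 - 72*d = d*(d - 4)*(d + 3)*(d + 6)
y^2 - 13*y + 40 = (y - 8)*(y - 5)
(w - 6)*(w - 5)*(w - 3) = w^3 - 14*w^2 + 63*w - 90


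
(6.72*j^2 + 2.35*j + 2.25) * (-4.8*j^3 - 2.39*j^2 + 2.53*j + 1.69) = -32.256*j^5 - 27.3408*j^4 + 0.585100000000001*j^3 + 11.9248*j^2 + 9.664*j + 3.8025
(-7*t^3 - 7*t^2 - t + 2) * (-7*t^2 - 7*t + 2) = 49*t^5 + 98*t^4 + 42*t^3 - 21*t^2 - 16*t + 4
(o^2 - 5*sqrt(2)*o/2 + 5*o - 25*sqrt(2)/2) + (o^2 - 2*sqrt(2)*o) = 2*o^2 - 9*sqrt(2)*o/2 + 5*o - 25*sqrt(2)/2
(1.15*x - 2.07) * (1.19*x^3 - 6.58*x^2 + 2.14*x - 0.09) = 1.3685*x^4 - 10.0303*x^3 + 16.0816*x^2 - 4.5333*x + 0.1863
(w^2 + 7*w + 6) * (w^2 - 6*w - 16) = w^4 + w^3 - 52*w^2 - 148*w - 96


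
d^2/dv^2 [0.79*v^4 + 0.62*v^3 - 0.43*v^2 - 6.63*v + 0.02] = 9.48*v^2 + 3.72*v - 0.86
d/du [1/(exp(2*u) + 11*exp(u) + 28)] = (-2*exp(u) - 11)*exp(u)/(exp(2*u) + 11*exp(u) + 28)^2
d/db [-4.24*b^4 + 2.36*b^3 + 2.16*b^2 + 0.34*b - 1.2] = -16.96*b^3 + 7.08*b^2 + 4.32*b + 0.34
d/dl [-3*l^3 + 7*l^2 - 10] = l*(14 - 9*l)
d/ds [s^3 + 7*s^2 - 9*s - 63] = 3*s^2 + 14*s - 9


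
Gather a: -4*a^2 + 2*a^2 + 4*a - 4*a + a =-2*a^2 + a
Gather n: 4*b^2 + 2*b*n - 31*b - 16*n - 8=4*b^2 - 31*b + n*(2*b - 16) - 8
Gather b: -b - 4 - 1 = -b - 5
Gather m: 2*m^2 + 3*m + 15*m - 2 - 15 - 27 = 2*m^2 + 18*m - 44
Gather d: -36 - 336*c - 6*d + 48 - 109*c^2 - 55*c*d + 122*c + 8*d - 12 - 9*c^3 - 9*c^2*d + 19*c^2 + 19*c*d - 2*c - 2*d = -9*c^3 - 90*c^2 - 216*c + d*(-9*c^2 - 36*c)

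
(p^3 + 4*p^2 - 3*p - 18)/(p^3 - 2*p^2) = 1 + 6/p + 9/p^2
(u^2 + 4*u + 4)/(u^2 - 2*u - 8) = (u + 2)/(u - 4)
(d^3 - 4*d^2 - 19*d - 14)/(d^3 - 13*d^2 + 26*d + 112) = (d + 1)/(d - 8)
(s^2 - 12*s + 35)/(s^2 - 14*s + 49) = (s - 5)/(s - 7)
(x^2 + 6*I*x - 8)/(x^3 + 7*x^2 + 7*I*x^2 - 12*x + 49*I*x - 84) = (x + 2*I)/(x^2 + x*(7 + 3*I) + 21*I)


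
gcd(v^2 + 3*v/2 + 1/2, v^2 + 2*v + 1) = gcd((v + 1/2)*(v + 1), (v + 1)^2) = v + 1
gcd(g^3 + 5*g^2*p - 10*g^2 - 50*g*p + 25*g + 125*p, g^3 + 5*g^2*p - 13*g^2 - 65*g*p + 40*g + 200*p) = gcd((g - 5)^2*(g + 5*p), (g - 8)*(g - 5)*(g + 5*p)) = g^2 + 5*g*p - 5*g - 25*p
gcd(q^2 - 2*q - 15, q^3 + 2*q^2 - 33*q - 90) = q + 3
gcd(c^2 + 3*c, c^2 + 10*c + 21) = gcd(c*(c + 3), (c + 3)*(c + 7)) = c + 3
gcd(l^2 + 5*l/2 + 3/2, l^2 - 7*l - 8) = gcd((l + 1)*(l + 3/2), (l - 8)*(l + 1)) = l + 1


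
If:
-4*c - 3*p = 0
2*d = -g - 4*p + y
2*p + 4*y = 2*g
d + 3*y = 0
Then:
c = -3*y/4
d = -3*y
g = 3*y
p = y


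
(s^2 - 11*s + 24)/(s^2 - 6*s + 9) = (s - 8)/(s - 3)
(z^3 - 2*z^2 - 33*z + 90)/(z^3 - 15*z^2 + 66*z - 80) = (z^2 + 3*z - 18)/(z^2 - 10*z + 16)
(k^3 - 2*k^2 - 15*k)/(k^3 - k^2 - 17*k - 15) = k/(k + 1)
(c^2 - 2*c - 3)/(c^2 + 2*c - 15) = (c + 1)/(c + 5)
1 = 1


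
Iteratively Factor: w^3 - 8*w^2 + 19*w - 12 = (w - 4)*(w^2 - 4*w + 3) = (w - 4)*(w - 3)*(w - 1)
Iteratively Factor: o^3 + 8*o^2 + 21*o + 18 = (o + 3)*(o^2 + 5*o + 6) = (o + 3)^2*(o + 2)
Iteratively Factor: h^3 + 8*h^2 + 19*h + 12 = (h + 4)*(h^2 + 4*h + 3) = (h + 1)*(h + 4)*(h + 3)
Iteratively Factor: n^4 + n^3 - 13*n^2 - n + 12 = (n + 1)*(n^3 - 13*n + 12) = (n - 1)*(n + 1)*(n^2 + n - 12) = (n - 1)*(n + 1)*(n + 4)*(n - 3)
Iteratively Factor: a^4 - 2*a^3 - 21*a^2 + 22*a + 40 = (a + 4)*(a^3 - 6*a^2 + 3*a + 10) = (a - 5)*(a + 4)*(a^2 - a - 2) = (a - 5)*(a + 1)*(a + 4)*(a - 2)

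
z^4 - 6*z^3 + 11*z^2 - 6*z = z*(z - 3)*(z - 2)*(z - 1)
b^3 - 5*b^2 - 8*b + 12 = (b - 6)*(b - 1)*(b + 2)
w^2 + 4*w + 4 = (w + 2)^2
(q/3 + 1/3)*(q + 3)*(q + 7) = q^3/3 + 11*q^2/3 + 31*q/3 + 7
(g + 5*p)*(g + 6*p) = g^2 + 11*g*p + 30*p^2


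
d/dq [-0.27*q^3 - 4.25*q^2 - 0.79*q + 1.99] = -0.81*q^2 - 8.5*q - 0.79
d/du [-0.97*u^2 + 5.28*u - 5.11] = 5.28 - 1.94*u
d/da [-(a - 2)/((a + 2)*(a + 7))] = (a^2 - 4*a - 32)/(a^4 + 18*a^3 + 109*a^2 + 252*a + 196)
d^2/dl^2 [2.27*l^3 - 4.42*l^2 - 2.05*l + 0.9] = 13.62*l - 8.84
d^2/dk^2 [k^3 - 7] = 6*k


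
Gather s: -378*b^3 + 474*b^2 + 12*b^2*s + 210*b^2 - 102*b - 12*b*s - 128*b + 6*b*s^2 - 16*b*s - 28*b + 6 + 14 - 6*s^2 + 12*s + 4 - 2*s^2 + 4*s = -378*b^3 + 684*b^2 - 258*b + s^2*(6*b - 8) + s*(12*b^2 - 28*b + 16) + 24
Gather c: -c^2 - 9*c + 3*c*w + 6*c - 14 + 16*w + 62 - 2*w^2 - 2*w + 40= -c^2 + c*(3*w - 3) - 2*w^2 + 14*w + 88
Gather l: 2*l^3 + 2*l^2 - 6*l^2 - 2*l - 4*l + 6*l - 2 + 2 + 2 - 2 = 2*l^3 - 4*l^2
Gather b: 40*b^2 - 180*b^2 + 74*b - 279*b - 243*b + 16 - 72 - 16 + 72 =-140*b^2 - 448*b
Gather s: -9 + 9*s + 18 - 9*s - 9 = 0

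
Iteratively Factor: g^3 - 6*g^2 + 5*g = (g - 5)*(g^2 - g) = (g - 5)*(g - 1)*(g)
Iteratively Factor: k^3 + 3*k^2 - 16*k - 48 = (k - 4)*(k^2 + 7*k + 12) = (k - 4)*(k + 4)*(k + 3)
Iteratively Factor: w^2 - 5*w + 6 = (w - 2)*(w - 3)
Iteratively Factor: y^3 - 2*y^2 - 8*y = (y)*(y^2 - 2*y - 8) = y*(y + 2)*(y - 4)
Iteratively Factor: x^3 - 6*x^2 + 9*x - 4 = (x - 1)*(x^2 - 5*x + 4) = (x - 1)^2*(x - 4)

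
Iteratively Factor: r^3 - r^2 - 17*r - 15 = (r + 1)*(r^2 - 2*r - 15) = (r - 5)*(r + 1)*(r + 3)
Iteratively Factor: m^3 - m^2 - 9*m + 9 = (m - 1)*(m^2 - 9) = (m - 1)*(m + 3)*(m - 3)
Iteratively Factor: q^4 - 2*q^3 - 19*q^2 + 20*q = (q + 4)*(q^3 - 6*q^2 + 5*q) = (q - 5)*(q + 4)*(q^2 - q) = q*(q - 5)*(q + 4)*(q - 1)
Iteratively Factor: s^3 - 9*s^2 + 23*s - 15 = (s - 1)*(s^2 - 8*s + 15) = (s - 3)*(s - 1)*(s - 5)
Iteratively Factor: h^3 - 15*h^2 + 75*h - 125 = (h - 5)*(h^2 - 10*h + 25) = (h - 5)^2*(h - 5)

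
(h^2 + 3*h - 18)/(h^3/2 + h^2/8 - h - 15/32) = 32*(h^2 + 3*h - 18)/(16*h^3 + 4*h^2 - 32*h - 15)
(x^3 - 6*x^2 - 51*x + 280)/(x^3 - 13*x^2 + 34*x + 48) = (x^2 + 2*x - 35)/(x^2 - 5*x - 6)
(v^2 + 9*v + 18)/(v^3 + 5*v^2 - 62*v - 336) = (v + 3)/(v^2 - v - 56)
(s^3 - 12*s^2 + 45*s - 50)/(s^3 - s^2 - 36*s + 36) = (s^3 - 12*s^2 + 45*s - 50)/(s^3 - s^2 - 36*s + 36)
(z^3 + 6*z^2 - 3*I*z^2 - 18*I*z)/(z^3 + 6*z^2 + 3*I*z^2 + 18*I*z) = (z - 3*I)/(z + 3*I)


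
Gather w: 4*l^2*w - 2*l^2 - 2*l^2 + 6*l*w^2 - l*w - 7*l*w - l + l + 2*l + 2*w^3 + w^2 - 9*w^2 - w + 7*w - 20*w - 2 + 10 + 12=-4*l^2 + 2*l + 2*w^3 + w^2*(6*l - 8) + w*(4*l^2 - 8*l - 14) + 20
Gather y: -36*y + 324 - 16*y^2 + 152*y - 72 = -16*y^2 + 116*y + 252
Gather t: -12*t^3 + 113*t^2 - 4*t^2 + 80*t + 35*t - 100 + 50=-12*t^3 + 109*t^2 + 115*t - 50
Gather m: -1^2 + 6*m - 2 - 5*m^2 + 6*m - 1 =-5*m^2 + 12*m - 4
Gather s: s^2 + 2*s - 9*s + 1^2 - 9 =s^2 - 7*s - 8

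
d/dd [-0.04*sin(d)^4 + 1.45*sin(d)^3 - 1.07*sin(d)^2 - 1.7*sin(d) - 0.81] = (-0.16*sin(d)^3 + 4.35*sin(d)^2 - 2.14*sin(d) - 1.7)*cos(d)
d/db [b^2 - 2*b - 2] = 2*b - 2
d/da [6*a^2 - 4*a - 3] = 12*a - 4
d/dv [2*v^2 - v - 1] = 4*v - 1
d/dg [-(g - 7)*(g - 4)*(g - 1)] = -3*g^2 + 24*g - 39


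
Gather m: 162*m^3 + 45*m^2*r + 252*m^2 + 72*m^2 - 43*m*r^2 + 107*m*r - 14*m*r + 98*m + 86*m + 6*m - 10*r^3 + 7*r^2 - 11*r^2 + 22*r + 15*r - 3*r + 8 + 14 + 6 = 162*m^3 + m^2*(45*r + 324) + m*(-43*r^2 + 93*r + 190) - 10*r^3 - 4*r^2 + 34*r + 28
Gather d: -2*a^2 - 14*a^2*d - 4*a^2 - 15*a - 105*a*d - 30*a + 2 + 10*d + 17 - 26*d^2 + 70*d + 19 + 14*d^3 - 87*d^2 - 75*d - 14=-6*a^2 - 45*a + 14*d^3 - 113*d^2 + d*(-14*a^2 - 105*a + 5) + 24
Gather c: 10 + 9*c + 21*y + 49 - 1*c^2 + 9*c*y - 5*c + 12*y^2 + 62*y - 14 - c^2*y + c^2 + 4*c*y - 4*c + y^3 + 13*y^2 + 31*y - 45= -c^2*y + 13*c*y + y^3 + 25*y^2 + 114*y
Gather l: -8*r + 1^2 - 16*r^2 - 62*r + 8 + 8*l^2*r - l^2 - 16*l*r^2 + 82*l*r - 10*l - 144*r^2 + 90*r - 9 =l^2*(8*r - 1) + l*(-16*r^2 + 82*r - 10) - 160*r^2 + 20*r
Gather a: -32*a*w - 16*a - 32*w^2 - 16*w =a*(-32*w - 16) - 32*w^2 - 16*w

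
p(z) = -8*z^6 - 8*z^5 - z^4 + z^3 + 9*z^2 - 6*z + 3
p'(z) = -48*z^5 - 40*z^4 - 4*z^3 + 3*z^2 + 18*z - 6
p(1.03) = -12.49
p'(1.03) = -89.31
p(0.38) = 1.97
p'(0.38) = -0.16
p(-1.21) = 15.16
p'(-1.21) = 22.45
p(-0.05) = 3.32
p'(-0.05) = -6.89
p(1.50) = -139.31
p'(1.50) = -552.75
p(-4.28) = -37906.65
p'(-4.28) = 55801.20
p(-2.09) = -321.09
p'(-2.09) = 1156.93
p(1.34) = -70.58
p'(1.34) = -322.46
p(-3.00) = -3894.00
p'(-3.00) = 8499.00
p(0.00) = 3.00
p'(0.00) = -6.00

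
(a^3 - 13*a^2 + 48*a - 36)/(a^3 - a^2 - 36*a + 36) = (a - 6)/(a + 6)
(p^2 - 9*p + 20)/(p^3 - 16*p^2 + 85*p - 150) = (p - 4)/(p^2 - 11*p + 30)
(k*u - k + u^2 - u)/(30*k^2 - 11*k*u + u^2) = (k*u - k + u^2 - u)/(30*k^2 - 11*k*u + u^2)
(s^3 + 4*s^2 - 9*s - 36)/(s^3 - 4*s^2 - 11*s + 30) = (s^2 + s - 12)/(s^2 - 7*s + 10)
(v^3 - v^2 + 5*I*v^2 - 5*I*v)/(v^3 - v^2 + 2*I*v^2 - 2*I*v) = (v + 5*I)/(v + 2*I)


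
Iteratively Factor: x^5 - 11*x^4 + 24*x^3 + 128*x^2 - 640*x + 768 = (x - 4)*(x^4 - 7*x^3 - 4*x^2 + 112*x - 192) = (x - 4)*(x + 4)*(x^3 - 11*x^2 + 40*x - 48) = (x - 4)^2*(x + 4)*(x^2 - 7*x + 12) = (x - 4)^3*(x + 4)*(x - 3)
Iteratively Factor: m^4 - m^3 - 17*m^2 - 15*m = (m + 3)*(m^3 - 4*m^2 - 5*m) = (m + 1)*(m + 3)*(m^2 - 5*m) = m*(m + 1)*(m + 3)*(m - 5)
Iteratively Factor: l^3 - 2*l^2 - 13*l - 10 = (l + 1)*(l^2 - 3*l - 10) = (l - 5)*(l + 1)*(l + 2)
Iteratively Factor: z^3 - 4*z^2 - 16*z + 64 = (z - 4)*(z^2 - 16) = (z - 4)*(z + 4)*(z - 4)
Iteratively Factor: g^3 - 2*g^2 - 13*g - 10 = (g + 1)*(g^2 - 3*g - 10) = (g + 1)*(g + 2)*(g - 5)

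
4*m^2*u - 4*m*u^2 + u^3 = u*(-2*m + u)^2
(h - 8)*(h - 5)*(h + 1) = h^3 - 12*h^2 + 27*h + 40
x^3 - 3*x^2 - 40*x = x*(x - 8)*(x + 5)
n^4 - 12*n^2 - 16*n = n*(n - 4)*(n + 2)^2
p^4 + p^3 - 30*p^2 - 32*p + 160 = (p - 5)*(p - 2)*(p + 4)^2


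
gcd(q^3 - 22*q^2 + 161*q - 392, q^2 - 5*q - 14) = q - 7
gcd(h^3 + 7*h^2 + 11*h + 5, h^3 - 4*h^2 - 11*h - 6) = h^2 + 2*h + 1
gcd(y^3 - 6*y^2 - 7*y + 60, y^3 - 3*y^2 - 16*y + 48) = y - 4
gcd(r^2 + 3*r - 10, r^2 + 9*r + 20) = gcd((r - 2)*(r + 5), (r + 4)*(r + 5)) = r + 5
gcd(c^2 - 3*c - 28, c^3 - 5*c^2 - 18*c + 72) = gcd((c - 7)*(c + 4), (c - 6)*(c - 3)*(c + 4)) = c + 4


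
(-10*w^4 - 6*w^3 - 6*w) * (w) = -10*w^5 - 6*w^4 - 6*w^2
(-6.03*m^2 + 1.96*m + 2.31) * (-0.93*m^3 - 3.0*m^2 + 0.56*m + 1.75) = 5.6079*m^5 + 16.2672*m^4 - 11.4051*m^3 - 16.3849*m^2 + 4.7236*m + 4.0425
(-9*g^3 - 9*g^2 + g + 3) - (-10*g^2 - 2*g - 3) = -9*g^3 + g^2 + 3*g + 6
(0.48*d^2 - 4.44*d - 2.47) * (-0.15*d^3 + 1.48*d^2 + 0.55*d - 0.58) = -0.072*d^5 + 1.3764*d^4 - 5.9367*d^3 - 6.376*d^2 + 1.2167*d + 1.4326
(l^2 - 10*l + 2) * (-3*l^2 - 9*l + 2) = -3*l^4 + 21*l^3 + 86*l^2 - 38*l + 4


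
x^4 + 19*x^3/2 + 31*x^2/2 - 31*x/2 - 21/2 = (x - 1)*(x + 1/2)*(x + 3)*(x + 7)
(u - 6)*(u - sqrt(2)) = u^2 - 6*u - sqrt(2)*u + 6*sqrt(2)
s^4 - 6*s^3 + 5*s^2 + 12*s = s*(s - 4)*(s - 3)*(s + 1)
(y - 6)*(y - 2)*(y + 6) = y^3 - 2*y^2 - 36*y + 72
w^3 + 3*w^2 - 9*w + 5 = (w - 1)^2*(w + 5)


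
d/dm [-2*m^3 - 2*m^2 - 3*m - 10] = -6*m^2 - 4*m - 3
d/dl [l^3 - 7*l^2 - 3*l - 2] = 3*l^2 - 14*l - 3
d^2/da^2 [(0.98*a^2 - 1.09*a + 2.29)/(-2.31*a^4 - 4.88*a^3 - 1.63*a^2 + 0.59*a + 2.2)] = (-31.376268*a^8 + 3.51212400000003*a^7 - 87.0919839999999*a^6 - 610.097826*a^5 - 885.148572*a^4 - 305.291606*a^3 - 17.257758*a^2 - 110.846442*a - 30.334218)/(12.326391*a^12 + 78.120504*a^11 + 191.127321*a^10 + 217.017359*a^9 + 59.740761*a^8 - 165.384594*a^7 - 228.292496*a^6 - 86.614329*a^5 + 55.713309*a^4 + 83.346661*a^3 + 21.37014*a^2 - 8.5668*a - 10.648)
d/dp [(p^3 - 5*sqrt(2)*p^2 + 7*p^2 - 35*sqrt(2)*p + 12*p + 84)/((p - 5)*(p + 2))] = (p^4 - 6*p^3 - 63*p^2 + 50*sqrt(2)*p^2 - 308*p + 100*sqrt(2)*p + 132 + 350*sqrt(2))/(p^4 - 6*p^3 - 11*p^2 + 60*p + 100)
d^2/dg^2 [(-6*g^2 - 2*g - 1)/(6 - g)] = 458/(g^3 - 18*g^2 + 108*g - 216)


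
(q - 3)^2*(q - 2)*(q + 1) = q^4 - 7*q^3 + 13*q^2 + 3*q - 18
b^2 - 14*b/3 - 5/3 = (b - 5)*(b + 1/3)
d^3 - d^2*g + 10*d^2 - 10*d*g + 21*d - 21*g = (d + 3)*(d + 7)*(d - g)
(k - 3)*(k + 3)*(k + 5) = k^3 + 5*k^2 - 9*k - 45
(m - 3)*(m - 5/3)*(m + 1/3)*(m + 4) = m^4 - m^3/3 - 125*m^2/9 + 139*m/9 + 20/3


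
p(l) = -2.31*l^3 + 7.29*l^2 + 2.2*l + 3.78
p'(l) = -6.93*l^2 + 14.58*l + 2.2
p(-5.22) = 519.50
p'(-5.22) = -262.74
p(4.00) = -18.62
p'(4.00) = -50.36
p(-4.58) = 368.55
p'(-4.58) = -209.94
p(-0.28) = 3.79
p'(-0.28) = -2.43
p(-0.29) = 3.81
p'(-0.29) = -2.61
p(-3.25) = 152.93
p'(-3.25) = -118.38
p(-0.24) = 3.70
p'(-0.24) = -1.70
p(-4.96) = 454.09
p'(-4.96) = -240.61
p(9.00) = -1069.92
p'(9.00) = -427.91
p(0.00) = 3.78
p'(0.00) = 2.20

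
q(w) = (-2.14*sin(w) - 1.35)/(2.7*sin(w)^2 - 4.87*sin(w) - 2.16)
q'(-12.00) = 0.19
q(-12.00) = 0.63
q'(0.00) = -0.42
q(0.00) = 0.62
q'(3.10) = 0.29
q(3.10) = 0.61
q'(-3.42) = -0.04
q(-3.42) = 0.59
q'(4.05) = 0.22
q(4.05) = 0.10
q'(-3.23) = 0.19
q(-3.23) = 0.60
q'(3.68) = 3.27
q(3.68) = -0.24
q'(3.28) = 1.37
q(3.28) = 0.73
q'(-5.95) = 0.08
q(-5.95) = 0.59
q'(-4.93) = 0.12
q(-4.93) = 0.79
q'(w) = (-5.4*sin(w)*cos(w) + 4.87*cos(w))*(-2.14*sin(w) - 1.35)/(2.7*sin(w)^2 - 4.87*sin(w) - 2.16)^2 - 2.14*cos(w)/(2.7*sin(w)^2 - 4.87*sin(w) - 2.16)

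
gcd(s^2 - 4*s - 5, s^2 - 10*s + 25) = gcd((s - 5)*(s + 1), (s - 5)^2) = s - 5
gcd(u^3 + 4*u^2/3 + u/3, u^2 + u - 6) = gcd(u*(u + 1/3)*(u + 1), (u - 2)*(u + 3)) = 1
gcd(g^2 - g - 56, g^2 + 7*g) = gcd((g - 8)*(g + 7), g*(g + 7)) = g + 7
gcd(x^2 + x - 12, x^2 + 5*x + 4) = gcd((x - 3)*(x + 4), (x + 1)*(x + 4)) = x + 4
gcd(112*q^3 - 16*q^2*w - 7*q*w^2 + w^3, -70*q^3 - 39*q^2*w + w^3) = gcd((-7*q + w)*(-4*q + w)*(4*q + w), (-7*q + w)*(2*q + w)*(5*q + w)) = 7*q - w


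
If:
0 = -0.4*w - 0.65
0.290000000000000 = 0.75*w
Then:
No Solution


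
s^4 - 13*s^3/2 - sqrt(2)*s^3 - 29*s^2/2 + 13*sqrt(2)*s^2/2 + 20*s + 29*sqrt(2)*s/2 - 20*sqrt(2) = (s - 8)*(s - 1)*(s + 5/2)*(s - sqrt(2))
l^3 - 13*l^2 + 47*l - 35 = (l - 7)*(l - 5)*(l - 1)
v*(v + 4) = v^2 + 4*v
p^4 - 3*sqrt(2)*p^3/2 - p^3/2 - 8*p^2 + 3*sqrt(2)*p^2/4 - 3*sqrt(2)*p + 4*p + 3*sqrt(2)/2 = (p - 1/2)*(p - 3*sqrt(2))*(p + sqrt(2)/2)*(p + sqrt(2))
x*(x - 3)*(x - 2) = x^3 - 5*x^2 + 6*x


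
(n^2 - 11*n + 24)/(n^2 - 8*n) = (n - 3)/n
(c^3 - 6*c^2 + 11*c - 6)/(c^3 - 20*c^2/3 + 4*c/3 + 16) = 3*(c^2 - 4*c + 3)/(3*c^2 - 14*c - 24)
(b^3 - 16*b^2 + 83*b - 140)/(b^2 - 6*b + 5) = (b^2 - 11*b + 28)/(b - 1)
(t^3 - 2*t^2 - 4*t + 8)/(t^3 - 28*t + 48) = (t^2 - 4)/(t^2 + 2*t - 24)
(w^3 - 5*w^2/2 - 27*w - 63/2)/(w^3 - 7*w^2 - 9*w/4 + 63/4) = 2*(w + 3)/(2*w - 3)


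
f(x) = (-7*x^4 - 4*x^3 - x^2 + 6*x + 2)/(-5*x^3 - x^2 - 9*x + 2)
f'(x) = (15*x^2 + 2*x + 9)*(-7*x^4 - 4*x^3 - x^2 + 6*x + 2)/(-5*x^3 - x^2 - 9*x + 2)^2 + (-28*x^3 - 12*x^2 - 2*x + 6)/(-5*x^3 - x^2 - 9*x + 2) = (35*x^6 + 14*x^5 + 188*x^4 + 76*x^3 + 21*x^2 + 30)/(25*x^6 + 10*x^5 + 91*x^4 - 2*x^3 + 77*x^2 - 36*x + 4)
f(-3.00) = -3.12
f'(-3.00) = 1.48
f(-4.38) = -5.16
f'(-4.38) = 1.47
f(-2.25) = -2.03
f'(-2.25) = 1.42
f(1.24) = 0.80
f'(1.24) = 2.00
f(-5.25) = -6.44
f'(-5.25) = 1.46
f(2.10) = 2.41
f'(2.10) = 1.76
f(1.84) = 1.95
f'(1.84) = 1.82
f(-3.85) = -4.38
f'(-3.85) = 1.48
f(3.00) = 3.93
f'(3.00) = 1.63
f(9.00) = 12.84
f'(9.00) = 1.43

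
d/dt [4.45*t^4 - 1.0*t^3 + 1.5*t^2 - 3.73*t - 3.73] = 17.8*t^3 - 3.0*t^2 + 3.0*t - 3.73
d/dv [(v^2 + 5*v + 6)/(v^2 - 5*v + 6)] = 10*(6 - v^2)/(v^4 - 10*v^3 + 37*v^2 - 60*v + 36)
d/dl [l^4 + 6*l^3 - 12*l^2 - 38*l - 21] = 4*l^3 + 18*l^2 - 24*l - 38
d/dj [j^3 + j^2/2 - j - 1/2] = 3*j^2 + j - 1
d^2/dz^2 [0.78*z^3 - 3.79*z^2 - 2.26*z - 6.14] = 4.68*z - 7.58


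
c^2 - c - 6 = (c - 3)*(c + 2)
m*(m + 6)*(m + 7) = m^3 + 13*m^2 + 42*m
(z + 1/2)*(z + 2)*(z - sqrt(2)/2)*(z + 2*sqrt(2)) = z^4 + 3*sqrt(2)*z^3/2 + 5*z^3/2 - z^2 + 15*sqrt(2)*z^2/4 - 5*z + 3*sqrt(2)*z/2 - 2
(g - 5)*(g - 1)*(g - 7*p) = g^3 - 7*g^2*p - 6*g^2 + 42*g*p + 5*g - 35*p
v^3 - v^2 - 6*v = v*(v - 3)*(v + 2)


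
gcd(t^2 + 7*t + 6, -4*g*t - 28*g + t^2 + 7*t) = 1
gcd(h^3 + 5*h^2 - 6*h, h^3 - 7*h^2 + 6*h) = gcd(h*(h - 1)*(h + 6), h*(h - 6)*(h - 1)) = h^2 - h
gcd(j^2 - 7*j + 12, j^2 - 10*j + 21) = j - 3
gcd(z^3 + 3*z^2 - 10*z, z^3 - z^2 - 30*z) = z^2 + 5*z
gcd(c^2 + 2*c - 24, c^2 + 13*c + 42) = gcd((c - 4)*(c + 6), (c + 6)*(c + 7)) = c + 6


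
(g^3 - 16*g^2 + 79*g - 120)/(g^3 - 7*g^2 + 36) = (g^2 - 13*g + 40)/(g^2 - 4*g - 12)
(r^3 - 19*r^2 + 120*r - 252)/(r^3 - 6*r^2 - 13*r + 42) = (r^2 - 12*r + 36)/(r^2 + r - 6)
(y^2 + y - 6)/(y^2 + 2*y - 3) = (y - 2)/(y - 1)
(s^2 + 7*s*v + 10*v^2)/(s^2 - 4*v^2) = (s + 5*v)/(s - 2*v)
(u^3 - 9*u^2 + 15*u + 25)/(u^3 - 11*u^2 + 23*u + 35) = (u - 5)/(u - 7)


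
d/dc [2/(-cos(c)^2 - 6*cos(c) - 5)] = -4*(cos(c) + 3)*sin(c)/(cos(c)^2 + 6*cos(c) + 5)^2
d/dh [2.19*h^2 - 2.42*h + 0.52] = 4.38*h - 2.42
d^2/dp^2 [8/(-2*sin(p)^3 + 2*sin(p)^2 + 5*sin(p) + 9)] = 8*(-36*sin(p)^6 + 44*sin(p)^5 + 52*sin(p)^4 - 256*sin(p)^3 + 11*sin(p)^2 + 213*sin(p) + 14)/(-2*sin(p)^3 + 2*sin(p)^2 + 5*sin(p) + 9)^3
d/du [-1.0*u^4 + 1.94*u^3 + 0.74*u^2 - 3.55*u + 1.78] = -4.0*u^3 + 5.82*u^2 + 1.48*u - 3.55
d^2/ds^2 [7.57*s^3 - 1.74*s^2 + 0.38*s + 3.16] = 45.42*s - 3.48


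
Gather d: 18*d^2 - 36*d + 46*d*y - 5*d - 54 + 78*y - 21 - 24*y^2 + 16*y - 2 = 18*d^2 + d*(46*y - 41) - 24*y^2 + 94*y - 77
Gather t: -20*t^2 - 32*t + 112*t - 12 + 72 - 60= -20*t^2 + 80*t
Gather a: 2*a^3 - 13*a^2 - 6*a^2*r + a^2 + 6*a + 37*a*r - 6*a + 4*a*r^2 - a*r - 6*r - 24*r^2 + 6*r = 2*a^3 + a^2*(-6*r - 12) + a*(4*r^2 + 36*r) - 24*r^2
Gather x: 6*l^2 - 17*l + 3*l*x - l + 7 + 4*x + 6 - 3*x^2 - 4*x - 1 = 6*l^2 + 3*l*x - 18*l - 3*x^2 + 12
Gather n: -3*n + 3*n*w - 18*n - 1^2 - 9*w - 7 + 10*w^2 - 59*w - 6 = n*(3*w - 21) + 10*w^2 - 68*w - 14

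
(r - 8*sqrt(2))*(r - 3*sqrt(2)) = r^2 - 11*sqrt(2)*r + 48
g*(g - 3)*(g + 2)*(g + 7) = g^4 + 6*g^3 - 13*g^2 - 42*g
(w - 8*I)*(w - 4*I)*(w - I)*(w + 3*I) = w^4 - 10*I*w^3 - 5*w^2 - 100*I*w - 96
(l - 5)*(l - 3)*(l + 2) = l^3 - 6*l^2 - l + 30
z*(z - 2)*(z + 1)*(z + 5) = z^4 + 4*z^3 - 7*z^2 - 10*z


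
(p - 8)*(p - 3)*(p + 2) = p^3 - 9*p^2 + 2*p + 48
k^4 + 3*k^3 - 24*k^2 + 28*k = k*(k - 2)^2*(k + 7)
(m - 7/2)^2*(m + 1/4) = m^3 - 27*m^2/4 + 21*m/2 + 49/16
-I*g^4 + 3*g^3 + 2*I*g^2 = g^2*(g + 2*I)*(-I*g + 1)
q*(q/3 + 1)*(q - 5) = q^3/3 - 2*q^2/3 - 5*q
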